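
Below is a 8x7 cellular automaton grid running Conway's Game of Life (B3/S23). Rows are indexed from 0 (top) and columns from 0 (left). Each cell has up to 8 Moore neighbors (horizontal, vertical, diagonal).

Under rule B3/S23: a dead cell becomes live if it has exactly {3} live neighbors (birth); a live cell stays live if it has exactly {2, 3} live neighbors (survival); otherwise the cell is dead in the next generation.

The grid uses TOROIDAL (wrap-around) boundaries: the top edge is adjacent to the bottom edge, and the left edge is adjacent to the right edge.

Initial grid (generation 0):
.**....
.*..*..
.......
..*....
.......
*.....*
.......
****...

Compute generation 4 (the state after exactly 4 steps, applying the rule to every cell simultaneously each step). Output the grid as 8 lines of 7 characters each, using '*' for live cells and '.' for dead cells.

Answer: .......
.......
.......
.......
.......
.......
.......
.......

Derivation:
Simulating step by step:
Generation 0 (given above): 11 live cells
Generation 1: 6 live cells
.......
.**....
.......
.......
.......
.......
..*...*
*..*...
Generation 2: 2 live cells
.**....
.......
.......
.......
.......
.......
.......
.......
Generation 3: 0 live cells
.......
.......
.......
.......
.......
.......
.......
.......
Generation 4: 0 live cells
(generation 4 grid is the final answer)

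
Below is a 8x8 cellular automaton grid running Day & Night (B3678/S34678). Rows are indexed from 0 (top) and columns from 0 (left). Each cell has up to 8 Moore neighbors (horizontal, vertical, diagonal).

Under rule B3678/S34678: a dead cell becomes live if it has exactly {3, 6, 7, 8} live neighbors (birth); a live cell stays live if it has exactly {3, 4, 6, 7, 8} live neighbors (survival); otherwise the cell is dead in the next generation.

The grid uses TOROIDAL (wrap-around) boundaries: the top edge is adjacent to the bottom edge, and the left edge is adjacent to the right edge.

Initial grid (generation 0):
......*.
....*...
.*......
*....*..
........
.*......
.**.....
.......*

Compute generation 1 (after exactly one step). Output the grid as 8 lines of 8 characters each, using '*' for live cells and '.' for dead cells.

Answer: ........
........
........
........
........
..*.....
*.......
........

Derivation:
Simulating step by step:
Generation 0 (given above): 9 live cells
Generation 1: 2 live cells
(generation 1 grid is the final answer)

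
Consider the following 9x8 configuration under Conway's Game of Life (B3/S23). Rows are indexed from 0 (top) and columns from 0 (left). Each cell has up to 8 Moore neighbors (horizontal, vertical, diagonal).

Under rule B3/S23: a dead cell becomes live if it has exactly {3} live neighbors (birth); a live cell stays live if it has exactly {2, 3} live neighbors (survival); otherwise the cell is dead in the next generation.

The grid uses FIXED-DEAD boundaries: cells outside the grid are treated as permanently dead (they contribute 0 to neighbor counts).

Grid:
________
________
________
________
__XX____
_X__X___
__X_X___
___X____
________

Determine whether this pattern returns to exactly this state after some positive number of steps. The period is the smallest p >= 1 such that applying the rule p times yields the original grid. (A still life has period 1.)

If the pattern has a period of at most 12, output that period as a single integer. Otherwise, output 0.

Simulating and comparing each generation to the original:
Gen 0 (original, given above): 7 live cells
Gen 1: 7 live cells, MATCHES original -> period = 1

Answer: 1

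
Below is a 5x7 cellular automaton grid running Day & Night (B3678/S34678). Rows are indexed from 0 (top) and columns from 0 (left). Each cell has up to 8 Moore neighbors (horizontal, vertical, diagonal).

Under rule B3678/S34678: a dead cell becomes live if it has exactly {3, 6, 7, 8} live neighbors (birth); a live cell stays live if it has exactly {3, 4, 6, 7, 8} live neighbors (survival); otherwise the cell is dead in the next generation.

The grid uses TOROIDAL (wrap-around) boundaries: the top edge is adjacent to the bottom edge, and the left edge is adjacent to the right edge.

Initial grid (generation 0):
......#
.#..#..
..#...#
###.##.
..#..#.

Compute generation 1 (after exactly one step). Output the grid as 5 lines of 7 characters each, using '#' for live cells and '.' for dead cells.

Answer: .....#.
#....#.
..#.#..
.##..#.
#..###.

Derivation:
Simulating step by step:
Generation 0 (given above): 12 live cells
Generation 1: 12 live cells
(generation 1 grid is the final answer)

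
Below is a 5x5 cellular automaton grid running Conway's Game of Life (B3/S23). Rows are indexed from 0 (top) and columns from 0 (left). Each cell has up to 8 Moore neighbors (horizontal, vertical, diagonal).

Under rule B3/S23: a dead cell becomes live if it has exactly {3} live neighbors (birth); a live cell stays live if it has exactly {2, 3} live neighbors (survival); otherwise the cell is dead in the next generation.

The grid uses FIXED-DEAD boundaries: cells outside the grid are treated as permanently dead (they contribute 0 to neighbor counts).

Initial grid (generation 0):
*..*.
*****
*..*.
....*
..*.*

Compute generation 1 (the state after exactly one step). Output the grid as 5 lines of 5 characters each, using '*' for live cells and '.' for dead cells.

Answer: *..**
*...*
*....
....*
...*.

Derivation:
Simulating step by step:
Generation 0 (given above): 12 live cells
Generation 1: 8 live cells
(generation 1 grid is the final answer)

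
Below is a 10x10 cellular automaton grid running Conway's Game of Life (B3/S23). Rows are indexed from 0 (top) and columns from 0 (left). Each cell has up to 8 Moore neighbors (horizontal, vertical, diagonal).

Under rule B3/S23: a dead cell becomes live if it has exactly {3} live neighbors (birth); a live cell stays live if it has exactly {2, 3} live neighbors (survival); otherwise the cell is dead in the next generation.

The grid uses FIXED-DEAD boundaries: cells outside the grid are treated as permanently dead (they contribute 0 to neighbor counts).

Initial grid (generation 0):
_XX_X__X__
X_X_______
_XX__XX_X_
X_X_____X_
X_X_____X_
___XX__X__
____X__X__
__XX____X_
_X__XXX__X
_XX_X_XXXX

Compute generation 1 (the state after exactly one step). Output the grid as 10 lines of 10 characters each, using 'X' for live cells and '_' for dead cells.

Answer: _XXX______
X____XXX__
X_XX___X__
X_XX____XX
__X____XX_
___XX__XX_
__X_X__XX_
__XX__XXX_
_X__X_X__X
_XXXX_XXXX

Derivation:
Simulating step by step:
Generation 0 (given above): 37 live cells
Generation 1: 44 live cells
(generation 1 grid is the final answer)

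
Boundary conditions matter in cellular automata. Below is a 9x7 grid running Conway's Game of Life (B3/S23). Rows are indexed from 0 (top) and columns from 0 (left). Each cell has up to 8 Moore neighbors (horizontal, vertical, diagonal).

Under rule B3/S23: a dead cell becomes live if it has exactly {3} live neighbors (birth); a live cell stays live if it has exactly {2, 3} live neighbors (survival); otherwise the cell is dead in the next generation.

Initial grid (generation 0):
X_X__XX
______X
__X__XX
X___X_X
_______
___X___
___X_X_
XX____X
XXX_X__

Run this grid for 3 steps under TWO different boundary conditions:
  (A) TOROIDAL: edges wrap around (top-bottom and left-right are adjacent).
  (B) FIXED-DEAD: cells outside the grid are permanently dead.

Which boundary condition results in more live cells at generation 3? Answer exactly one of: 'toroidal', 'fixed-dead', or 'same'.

Under TOROIDAL boundary, generation 3:
__XX___
_XXX___
_______
_______
_______
______X
_X___X_
_X___X_
_XX__XX
Population = 14

Under FIXED-DEAD boundary, generation 3:
_______
_______
_______
_______
_______
_______
___XX__
__X_XX_
__XXXX_
Population = 9

Comparison: toroidal=14, fixed-dead=9 -> toroidal

Answer: toroidal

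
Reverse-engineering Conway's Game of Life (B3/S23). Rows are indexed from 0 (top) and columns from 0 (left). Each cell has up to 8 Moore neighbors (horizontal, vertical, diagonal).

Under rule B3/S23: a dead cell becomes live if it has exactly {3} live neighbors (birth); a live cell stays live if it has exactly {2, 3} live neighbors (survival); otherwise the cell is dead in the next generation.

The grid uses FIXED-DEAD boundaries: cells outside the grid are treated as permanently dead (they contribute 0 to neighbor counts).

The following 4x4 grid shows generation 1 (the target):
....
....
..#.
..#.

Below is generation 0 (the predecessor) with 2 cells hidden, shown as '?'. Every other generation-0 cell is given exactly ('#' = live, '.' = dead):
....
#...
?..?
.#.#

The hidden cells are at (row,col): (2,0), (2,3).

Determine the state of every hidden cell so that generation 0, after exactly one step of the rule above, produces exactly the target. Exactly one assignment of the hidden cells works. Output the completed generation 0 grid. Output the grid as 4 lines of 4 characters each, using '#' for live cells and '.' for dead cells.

Answer: ....
#...
...#
.#.#

Derivation:
Hidden generation-0 cells (in order): (2,0), (2,3).
A hidden cell only influences target cells in its own 3x3 neighborhood. Try each of the 2^2 = 4 assignments, step the completed generation 0 forward once under B3/S23, and compare with the target:
  (2,0)=. (2,3)=. -> step gives (2,2)='.' but target has '#' -> reject
  (2,0)=. (2,3)=# -> step reproduces the target at every cell -> ACCEPT
  (2,0)=# (2,3)=. -> step gives (2,0)='#' but target has '.' -> reject
  (2,0)=# (2,3)=# -> step gives (2,0)='#' but target has '.' -> reject
Unique solution: (2,0)=dead, (2,3)=live.
Check: live-neighbor counts of every cell in the completed generation 0:
1100
0111
2231
1031
Applying B3/S23 to generation 0 with these counts gives:
....
....
..#.
..#.
which matches the target exactly.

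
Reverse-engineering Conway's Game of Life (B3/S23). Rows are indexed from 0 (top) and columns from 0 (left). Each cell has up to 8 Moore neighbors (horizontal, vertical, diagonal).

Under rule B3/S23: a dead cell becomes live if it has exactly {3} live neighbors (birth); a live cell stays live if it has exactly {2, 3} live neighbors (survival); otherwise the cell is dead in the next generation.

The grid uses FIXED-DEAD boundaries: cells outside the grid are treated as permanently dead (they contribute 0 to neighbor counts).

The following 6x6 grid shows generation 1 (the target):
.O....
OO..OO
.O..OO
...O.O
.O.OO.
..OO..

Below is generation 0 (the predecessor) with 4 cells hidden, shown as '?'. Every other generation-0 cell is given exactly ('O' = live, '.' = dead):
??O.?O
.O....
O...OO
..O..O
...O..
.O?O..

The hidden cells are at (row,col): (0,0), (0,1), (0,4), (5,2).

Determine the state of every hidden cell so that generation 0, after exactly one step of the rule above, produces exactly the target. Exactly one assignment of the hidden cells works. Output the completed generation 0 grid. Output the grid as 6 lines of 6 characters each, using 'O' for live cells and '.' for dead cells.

Answer: O.O..O
.O....
O...OO
..O..O
...O..
.OOO..

Derivation:
Hidden generation-0 cells (in order): (0,0), (0,1), (0,4), (5,2).
A hidden cell only influences target cells in its own 3x3 neighborhood. Try each of the 2^4 = 16 assignments, step the completed generation 0 forward once under B3/S23, and compare with the target:
  (0,0)=. (0,1)=. (0,4)=. (5,2)=. -> step gives (0,1)='.' but target has 'O' -> reject
  (0,0)=. (0,1)=. (0,4)=. (5,2)=O -> step gives (0,1)='.' but target has 'O' -> reject
  (0,0)=. (0,1)=. (0,4)=O (5,2)=. -> step gives (0,1)='.' but target has 'O' -> reject
  (0,0)=. (0,1)=. (0,4)=O (5,2)=O -> step gives (0,1)='.' but target has 'O' -> reject
  (0,0)=. (0,1)=O (0,4)=. (5,2)=. -> step gives (0,2)='O' but target has '.' -> reject
  (0,0)=. (0,1)=O (0,4)=. (5,2)=O -> step gives (0,2)='O' but target has '.' -> reject
  (0,0)=. (0,1)=O (0,4)=O (5,2)=. -> step gives (0,2)='O' but target has '.' -> reject
  (0,0)=. (0,1)=O (0,4)=O (5,2)=O -> step gives (0,2)='O' but target has '.' -> reject
  (0,0)=O (0,1)=. (0,4)=. (5,2)=. -> step gives (4,1)='.' but target has 'O' -> reject
  (0,0)=O (0,1)=. (0,4)=. (5,2)=O -> step reproduces the target at every cell -> ACCEPT
  (0,0)=O (0,1)=. (0,4)=O (5,2)=. -> step gives (1,3)='O' but target has '.' -> reject
  (0,0)=O (0,1)=. (0,4)=O (5,2)=O -> step gives (1,3)='O' but target has '.' -> reject
  (0,0)=O (0,1)=O (0,4)=. (5,2)=. -> step gives (0,0)='O' but target has '.' -> reject
  (0,0)=O (0,1)=O (0,4)=. (5,2)=O -> step gives (0,0)='O' but target has '.' -> reject
  (0,0)=O (0,1)=O (0,4)=O (5,2)=. -> step gives (0,0)='O' but target has '.' -> reject
  (0,0)=O (0,1)=O (0,4)=O (5,2)=O -> step gives (0,0)='O' but target has '.' -> reject
Unique solution: (0,0)=live, (0,1)=dead, (0,4)=dead, (5,2)=live.
Check: live-neighbor counts of every cell in the completed generation 0:
131110
332233
132222
121342
135331
113220
Applying B3/S23 to generation 0 with these counts gives:
.O....
OO..OO
.O..OO
...O.O
.O.OO.
..OO..
which matches the target exactly.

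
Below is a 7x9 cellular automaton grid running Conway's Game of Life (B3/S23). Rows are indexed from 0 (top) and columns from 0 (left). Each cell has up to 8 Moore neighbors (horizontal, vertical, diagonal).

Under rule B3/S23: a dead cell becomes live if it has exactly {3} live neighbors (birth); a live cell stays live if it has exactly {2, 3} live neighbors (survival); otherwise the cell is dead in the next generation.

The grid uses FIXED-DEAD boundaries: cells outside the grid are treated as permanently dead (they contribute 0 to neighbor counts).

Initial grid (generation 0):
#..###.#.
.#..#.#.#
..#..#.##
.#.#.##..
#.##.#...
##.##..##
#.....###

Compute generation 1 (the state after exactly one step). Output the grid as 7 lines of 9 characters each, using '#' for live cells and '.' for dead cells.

Answer: ...#####.
.##.....#
.###....#
.#.#.#.#.
#....#.#.
#..###..#
##....#.#

Derivation:
Simulating step by step:
Generation 0 (given above): 31 live cells
Generation 1: 28 live cells
(generation 1 grid is the final answer)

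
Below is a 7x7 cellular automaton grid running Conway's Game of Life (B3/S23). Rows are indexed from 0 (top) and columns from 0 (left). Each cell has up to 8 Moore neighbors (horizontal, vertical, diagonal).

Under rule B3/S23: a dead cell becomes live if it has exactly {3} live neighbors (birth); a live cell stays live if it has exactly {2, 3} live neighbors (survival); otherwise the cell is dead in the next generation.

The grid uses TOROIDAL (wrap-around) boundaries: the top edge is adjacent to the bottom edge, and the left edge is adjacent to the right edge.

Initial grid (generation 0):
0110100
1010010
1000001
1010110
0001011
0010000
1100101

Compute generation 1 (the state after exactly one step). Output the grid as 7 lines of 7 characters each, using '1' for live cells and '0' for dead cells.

Answer: 0010100
1011010
1001100
1101100
0111011
0111100
1000010

Derivation:
Simulating step by step:
Generation 0 (given above): 20 live cells
Generation 1: 24 live cells
(generation 1 grid is the final answer)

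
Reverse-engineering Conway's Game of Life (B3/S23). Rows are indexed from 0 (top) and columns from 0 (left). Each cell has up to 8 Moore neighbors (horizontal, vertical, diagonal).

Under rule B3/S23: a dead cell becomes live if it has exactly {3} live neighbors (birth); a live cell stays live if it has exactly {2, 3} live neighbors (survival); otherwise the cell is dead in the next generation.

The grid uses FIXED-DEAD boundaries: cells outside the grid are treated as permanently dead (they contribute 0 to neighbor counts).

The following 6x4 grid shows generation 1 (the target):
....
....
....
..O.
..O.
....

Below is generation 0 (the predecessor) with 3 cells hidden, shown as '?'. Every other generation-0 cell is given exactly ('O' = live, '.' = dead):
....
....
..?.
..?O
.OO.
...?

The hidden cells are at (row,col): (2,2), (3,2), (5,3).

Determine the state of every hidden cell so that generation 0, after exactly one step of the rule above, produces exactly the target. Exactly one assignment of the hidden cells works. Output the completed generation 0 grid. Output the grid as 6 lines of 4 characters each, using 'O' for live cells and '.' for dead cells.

Answer: ....
....
....
...O
.OO.
....

Derivation:
Hidden generation-0 cells (in order): (2,2), (3,2), (5,3).
A hidden cell only influences target cells in its own 3x3 neighborhood. Try each of the 2^3 = 8 assignments, step the completed generation 0 forward once under B3/S23, and compare with the target:
  (2,2)=. (3,2)=. (5,3)=. -> step reproduces the target at every cell -> ACCEPT
  (2,2)=. (3,2)=. (5,3)=O -> step gives (4,3)='O' but target has '.' -> reject
  (2,2)=. (3,2)=O (5,3)=. -> step gives (3,1)='O' but target has '.' -> reject
  (2,2)=. (3,2)=O (5,3)=O -> step gives (3,1)='O' but target has '.' -> reject
  (2,2)=O (3,2)=. (5,3)=. -> step gives (3,1)='O' but target has '.' -> reject
  (2,2)=O (3,2)=. (5,3)=O -> step gives (3,1)='O' but target has '.' -> reject
  (2,2)=O (3,2)=O (5,3)=. -> step gives (2,2)='O' but target has '.' -> reject
  (2,2)=O (3,2)=O (5,3)=O -> step gives (2,2)='O' but target has '.' -> reject
Unique solution: (2,2)=dead, (3,2)=dead, (5,3)=dead.
Check: live-neighbor counts of every cell in the completed generation 0:
0000
0000
0011
1231
1122
1221
Applying B3/S23 to generation 0 with these counts gives:
....
....
....
..O.
..O.
....
which matches the target exactly.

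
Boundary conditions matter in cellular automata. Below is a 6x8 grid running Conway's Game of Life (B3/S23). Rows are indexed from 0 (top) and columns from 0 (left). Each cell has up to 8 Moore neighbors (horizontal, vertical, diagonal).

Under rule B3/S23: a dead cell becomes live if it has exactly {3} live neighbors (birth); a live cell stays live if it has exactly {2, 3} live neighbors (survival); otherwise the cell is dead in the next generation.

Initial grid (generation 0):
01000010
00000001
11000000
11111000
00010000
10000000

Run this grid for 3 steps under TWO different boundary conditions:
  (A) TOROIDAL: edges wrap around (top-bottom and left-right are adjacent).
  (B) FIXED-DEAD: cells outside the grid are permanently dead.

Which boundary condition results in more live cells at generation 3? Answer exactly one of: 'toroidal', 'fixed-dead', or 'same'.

Under TOROIDAL boundary, generation 3:
00000000
00010010
01110000
11100001
01010000
10000001
Population = 13

Under FIXED-DEAD boundary, generation 3:
00000000
11110000
00010000
10000000
01110000
00000000
Population = 9

Comparison: toroidal=13, fixed-dead=9 -> toroidal

Answer: toroidal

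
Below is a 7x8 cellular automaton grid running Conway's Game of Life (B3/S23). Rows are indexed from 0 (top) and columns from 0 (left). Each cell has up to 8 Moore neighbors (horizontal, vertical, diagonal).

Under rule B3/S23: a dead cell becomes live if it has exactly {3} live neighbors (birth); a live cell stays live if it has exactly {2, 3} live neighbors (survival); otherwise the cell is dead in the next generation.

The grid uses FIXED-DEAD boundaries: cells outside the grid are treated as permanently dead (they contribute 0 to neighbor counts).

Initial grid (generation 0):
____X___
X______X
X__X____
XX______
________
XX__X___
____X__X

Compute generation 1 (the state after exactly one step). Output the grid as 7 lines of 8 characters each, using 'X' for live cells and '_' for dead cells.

Simulating step by step:
Generation 0 (given above): 12 live cells
Generation 1: 3 live cells
(generation 1 grid is the final answer)

Answer: ________
________
X_______
XX______
________
________
________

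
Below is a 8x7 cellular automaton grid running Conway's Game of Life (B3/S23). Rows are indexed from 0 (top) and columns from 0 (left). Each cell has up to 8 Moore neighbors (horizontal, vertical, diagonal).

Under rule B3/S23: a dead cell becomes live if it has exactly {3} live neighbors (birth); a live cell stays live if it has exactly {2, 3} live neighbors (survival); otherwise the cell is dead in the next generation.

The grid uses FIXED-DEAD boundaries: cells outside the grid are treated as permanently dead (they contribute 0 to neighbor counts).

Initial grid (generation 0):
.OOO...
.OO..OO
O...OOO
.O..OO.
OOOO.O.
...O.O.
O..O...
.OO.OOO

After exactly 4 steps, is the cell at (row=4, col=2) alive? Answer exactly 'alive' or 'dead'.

Simulating step by step:
Generation 0 (given above): 28 live cells
Generation 1: 22 live cells
.O.O...
O.....O
O.OO...
.......
OO.O.OO
O..O...
.O.O..O
.OOOOO.
Generation 2: 21 live cells
.......
O..O...
.O.....
O..OO..
OOO.O..
O..O.OO
OO...O.
.O.OOO.
Generation 3: 21 live cells
.......
.......
OOOOO..
O..OO..
O.O....
...O.OO
OO.O...
OOO.OO.
Generation 4: 22 live cells
.......
.OOO...
OOO.O..
O...O..
.OO..O.
O..OO..
O..O..O
O.OOO..

Cell (4,2) at generation 4: 1 -> alive

Answer: alive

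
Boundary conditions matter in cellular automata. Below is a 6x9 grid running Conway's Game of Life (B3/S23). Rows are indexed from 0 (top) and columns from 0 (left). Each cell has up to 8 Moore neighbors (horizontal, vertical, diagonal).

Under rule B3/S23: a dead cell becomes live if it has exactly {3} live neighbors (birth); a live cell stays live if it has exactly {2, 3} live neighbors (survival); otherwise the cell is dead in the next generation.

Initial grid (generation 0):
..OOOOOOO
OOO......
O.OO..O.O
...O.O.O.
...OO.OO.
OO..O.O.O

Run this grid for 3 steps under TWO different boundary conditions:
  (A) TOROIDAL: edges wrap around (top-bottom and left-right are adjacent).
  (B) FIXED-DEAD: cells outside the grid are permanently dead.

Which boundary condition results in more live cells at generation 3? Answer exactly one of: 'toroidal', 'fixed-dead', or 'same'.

Under TOROIDAL boundary, generation 3:
OO..O....
...OO.O.O
.OO......
O.OOO....
......O..
O.OO.....
Population = 17

Under FIXED-DEAD boundary, generation 3:
..OOOOOO.
..O.....O
.OOOO...O
..O.....O
.O...O.O.
..O.O....
Population = 20

Comparison: toroidal=17, fixed-dead=20 -> fixed-dead

Answer: fixed-dead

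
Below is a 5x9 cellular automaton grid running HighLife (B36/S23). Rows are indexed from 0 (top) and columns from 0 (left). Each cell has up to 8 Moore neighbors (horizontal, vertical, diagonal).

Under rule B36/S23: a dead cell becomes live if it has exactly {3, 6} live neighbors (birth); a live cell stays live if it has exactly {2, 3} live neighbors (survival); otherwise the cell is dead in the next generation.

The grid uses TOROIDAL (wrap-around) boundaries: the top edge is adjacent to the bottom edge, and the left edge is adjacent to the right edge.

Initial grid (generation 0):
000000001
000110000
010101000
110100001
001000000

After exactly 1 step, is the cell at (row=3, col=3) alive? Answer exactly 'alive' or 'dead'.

Answer: alive

Derivation:
Simulating step by step:
Generation 0 (given above): 11 live cells
Generation 1: 13 live cells
000100000
001110000
010100000
110110000
011000001

Cell (3,3) at generation 1: 1 -> alive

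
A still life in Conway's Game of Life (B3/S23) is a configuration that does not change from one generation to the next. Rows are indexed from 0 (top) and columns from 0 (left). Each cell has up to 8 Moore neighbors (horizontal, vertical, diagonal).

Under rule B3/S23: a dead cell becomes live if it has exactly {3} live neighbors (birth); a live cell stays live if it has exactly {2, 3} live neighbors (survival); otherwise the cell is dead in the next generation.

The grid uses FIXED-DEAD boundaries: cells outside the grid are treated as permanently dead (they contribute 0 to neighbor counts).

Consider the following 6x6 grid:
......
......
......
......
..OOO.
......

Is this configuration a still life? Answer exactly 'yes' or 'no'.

Compute generation 1 and compare to generation 0 (given above):
Generation 1:
......
......
......
...O..
...O..
...O..
Cell (3,3) differs: gen0=0 vs gen1=1 -> NOT a still life.

Answer: no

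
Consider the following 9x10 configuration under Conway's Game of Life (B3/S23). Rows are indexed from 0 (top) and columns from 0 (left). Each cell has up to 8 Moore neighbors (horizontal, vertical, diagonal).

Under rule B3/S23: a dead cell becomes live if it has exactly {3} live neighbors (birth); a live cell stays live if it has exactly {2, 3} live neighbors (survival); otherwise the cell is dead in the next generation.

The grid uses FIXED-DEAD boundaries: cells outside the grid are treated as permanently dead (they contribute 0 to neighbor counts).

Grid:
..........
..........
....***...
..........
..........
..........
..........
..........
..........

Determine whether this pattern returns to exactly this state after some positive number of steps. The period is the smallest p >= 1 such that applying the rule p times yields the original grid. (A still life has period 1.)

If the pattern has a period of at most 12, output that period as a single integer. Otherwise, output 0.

Simulating and comparing each generation to the original:
Gen 0 (original, given above): 3 live cells
Gen 1: 3 live cells, differs from original
Gen 2: 3 live cells, MATCHES original -> period = 2

Answer: 2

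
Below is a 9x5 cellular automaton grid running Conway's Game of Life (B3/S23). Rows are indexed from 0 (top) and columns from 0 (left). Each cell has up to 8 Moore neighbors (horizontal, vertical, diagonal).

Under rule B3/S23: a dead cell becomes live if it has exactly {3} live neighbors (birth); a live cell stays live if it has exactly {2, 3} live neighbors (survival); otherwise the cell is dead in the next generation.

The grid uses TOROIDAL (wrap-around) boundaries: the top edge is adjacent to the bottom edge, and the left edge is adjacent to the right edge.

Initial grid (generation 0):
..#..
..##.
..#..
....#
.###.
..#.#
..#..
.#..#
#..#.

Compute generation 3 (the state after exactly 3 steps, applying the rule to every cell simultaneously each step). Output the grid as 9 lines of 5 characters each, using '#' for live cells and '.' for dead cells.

Simulating step by step:
Generation 0 (given above): 15 live cells
Generation 1: 25 live cells
.##.#
.###.
..#..
.#...
###.#
.....
###..
#####
#####
Generation 2: 8 live cells
.....
#....
...#.
...#.
###..
...##
.....
.....
.....
Generation 3: 12 live cells
(generation 3 grid is the final answer)

Answer: .....
.....
....#
.#.##
###..
#####
.....
.....
.....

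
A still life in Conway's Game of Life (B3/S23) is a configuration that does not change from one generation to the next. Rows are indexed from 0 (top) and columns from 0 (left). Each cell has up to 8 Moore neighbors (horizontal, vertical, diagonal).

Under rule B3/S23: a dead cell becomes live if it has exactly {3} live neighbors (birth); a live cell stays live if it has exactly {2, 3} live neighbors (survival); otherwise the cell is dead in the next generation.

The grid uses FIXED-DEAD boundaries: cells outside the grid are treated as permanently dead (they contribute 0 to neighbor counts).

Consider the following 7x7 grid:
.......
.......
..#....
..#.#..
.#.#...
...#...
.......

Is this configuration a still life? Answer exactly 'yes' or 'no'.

Compute generation 1 and compare to generation 0 (given above):
Generation 1:
.......
.......
...#...
.##....
...##..
..#....
.......
Cell (2,2) differs: gen0=1 vs gen1=0 -> NOT a still life.

Answer: no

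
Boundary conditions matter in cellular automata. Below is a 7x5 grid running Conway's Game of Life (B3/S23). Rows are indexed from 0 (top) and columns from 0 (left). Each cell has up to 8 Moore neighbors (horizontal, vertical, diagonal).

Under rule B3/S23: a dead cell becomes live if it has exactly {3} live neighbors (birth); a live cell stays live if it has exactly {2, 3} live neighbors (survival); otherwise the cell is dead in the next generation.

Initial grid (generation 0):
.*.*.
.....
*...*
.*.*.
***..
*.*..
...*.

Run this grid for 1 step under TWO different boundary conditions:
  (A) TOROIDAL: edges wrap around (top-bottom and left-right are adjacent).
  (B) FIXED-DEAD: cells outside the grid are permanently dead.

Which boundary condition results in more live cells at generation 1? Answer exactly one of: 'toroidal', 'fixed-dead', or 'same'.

Under TOROIDAL boundary, generation 1:
..*..
*...*
*...*
...*.
*..**
*.***
.*.**
Population = 16

Under FIXED-DEAD boundary, generation 1:
.....
.....
.....
...*.
*..*.
*.**.
.....
Population = 6

Comparison: toroidal=16, fixed-dead=6 -> toroidal

Answer: toroidal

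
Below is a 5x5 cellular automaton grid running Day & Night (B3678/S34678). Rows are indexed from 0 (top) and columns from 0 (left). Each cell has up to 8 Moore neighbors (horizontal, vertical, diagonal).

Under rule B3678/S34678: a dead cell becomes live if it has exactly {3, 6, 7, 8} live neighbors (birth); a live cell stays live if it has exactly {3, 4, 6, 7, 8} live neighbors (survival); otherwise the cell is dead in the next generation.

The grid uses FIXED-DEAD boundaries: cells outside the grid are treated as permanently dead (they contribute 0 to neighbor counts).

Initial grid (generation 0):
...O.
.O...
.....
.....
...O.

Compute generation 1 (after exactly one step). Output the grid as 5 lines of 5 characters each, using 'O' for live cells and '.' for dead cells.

Answer: .....
.....
.....
.....
.....

Derivation:
Simulating step by step:
Generation 0 (given above): 3 live cells
Generation 1: 0 live cells
(generation 1 grid is the final answer)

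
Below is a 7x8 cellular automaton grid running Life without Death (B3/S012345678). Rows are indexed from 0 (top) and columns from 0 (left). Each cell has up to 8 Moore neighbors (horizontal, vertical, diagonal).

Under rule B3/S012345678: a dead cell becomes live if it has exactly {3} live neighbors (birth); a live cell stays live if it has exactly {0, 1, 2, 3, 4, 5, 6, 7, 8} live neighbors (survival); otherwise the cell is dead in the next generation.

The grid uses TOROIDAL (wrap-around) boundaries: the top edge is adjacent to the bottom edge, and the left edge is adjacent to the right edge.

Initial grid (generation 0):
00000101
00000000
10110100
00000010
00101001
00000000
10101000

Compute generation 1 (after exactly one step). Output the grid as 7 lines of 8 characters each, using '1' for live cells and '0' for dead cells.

Simulating step by step:
Generation 0 (given above): 13 live cells
Generation 1: 21 live cells
(generation 1 grid is the final answer)

Answer: 00000101
00001010
10110100
01101111
00101001
01000000
10101000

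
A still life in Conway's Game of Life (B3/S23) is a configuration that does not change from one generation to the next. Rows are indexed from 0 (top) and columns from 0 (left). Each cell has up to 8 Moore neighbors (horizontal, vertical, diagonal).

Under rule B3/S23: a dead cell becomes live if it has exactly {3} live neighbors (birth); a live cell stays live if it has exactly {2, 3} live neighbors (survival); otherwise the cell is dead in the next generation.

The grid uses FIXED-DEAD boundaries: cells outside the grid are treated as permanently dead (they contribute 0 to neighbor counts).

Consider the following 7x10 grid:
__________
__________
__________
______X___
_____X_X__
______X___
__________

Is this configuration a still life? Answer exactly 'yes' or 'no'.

Compute generation 1 and compare to generation 0 (given above):
Generation 1:
__________
__________
__________
______X___
_____X_X__
______X___
__________
The grids are IDENTICAL -> still life.

Answer: yes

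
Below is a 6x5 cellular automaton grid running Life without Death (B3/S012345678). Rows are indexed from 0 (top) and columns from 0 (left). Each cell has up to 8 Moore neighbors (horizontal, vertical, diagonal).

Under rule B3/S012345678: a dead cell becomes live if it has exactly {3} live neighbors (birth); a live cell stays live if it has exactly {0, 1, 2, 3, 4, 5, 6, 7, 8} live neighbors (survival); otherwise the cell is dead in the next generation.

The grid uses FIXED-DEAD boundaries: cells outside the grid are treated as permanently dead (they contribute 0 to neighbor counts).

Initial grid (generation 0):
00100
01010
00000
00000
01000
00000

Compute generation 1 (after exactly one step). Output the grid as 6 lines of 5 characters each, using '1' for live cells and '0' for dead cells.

Answer: 00100
01110
00000
00000
01000
00000

Derivation:
Simulating step by step:
Generation 0 (given above): 4 live cells
Generation 1: 5 live cells
(generation 1 grid is the final answer)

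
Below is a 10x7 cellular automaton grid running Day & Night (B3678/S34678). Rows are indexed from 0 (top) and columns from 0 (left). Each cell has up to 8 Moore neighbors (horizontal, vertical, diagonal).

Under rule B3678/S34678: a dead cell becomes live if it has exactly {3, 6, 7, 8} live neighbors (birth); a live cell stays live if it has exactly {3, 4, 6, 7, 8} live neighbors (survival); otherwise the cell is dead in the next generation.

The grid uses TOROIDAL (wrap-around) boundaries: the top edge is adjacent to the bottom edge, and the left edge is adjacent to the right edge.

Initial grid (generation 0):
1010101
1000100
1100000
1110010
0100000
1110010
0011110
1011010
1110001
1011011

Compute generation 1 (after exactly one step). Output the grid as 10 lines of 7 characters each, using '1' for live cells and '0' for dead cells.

Simulating step by step:
Generation 0 (given above): 34 live cells
Generation 1: 29 live cells
(generation 1 grid is the final answer)

Answer: 1000100
1001010
1010000
1010001
0100000
0110001
1100010
1100010
0100001
1111111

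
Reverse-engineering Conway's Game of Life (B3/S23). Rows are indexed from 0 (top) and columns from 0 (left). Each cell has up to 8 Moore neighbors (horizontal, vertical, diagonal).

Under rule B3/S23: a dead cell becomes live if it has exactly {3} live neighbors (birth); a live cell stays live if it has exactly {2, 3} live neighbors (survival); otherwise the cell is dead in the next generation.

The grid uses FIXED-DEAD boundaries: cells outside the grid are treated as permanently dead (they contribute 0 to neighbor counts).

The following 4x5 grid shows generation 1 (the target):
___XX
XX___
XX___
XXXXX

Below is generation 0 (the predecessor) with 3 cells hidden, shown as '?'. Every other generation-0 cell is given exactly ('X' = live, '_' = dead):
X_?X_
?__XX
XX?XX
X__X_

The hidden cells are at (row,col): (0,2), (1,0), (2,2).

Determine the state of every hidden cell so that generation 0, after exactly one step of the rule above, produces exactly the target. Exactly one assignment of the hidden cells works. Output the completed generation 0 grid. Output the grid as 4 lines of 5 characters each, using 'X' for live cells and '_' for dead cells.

Hidden generation-0 cells (in order): (0,2), (1,0), (2,2).
A hidden cell only influences target cells in its own 3x3 neighborhood. Try each of the 2^3 = 8 assignments, step the completed generation 0 forward once under B3/S23, and compare with the target:
  (0,2)=_ (1,0)=_ (2,2)=_ -> step reproduces the target at every cell -> ACCEPT
  (0,2)=_ (1,0)=_ (2,2)=X -> step gives (1,1)='_' but target has 'X' -> reject
  (0,2)=_ (1,0)=X (2,2)=_ -> step gives (1,1)='_' but target has 'X' -> reject
  (0,2)=_ (1,0)=X (2,2)=X -> step gives (1,1)='_' but target has 'X' -> reject
  (0,2)=X (1,0)=_ (2,2)=_ -> step gives (0,2)='X' but target has '_' -> reject
  (0,2)=X (1,0)=_ (2,2)=X -> step gives (0,2)='X' but target has '_' -> reject
  (0,2)=X (1,0)=X (2,2)=_ -> step gives (0,1)='X' but target has '_' -> reject
  (0,2)=X (1,0)=X (2,2)=X -> step gives (0,1)='X' but target has '_' -> reject
Unique solution: (0,2)=dead, (1,0)=dead, (2,2)=dead.
Check: live-neighbor counts of every cell in the completed generation 0:
01223
33444
22444
23323
Applying B3/S23 to generation 0 with these counts gives:
___XX
XX___
XX___
XXXXX
which matches the target exactly.

Answer: X__X_
___XX
XX_XX
X__X_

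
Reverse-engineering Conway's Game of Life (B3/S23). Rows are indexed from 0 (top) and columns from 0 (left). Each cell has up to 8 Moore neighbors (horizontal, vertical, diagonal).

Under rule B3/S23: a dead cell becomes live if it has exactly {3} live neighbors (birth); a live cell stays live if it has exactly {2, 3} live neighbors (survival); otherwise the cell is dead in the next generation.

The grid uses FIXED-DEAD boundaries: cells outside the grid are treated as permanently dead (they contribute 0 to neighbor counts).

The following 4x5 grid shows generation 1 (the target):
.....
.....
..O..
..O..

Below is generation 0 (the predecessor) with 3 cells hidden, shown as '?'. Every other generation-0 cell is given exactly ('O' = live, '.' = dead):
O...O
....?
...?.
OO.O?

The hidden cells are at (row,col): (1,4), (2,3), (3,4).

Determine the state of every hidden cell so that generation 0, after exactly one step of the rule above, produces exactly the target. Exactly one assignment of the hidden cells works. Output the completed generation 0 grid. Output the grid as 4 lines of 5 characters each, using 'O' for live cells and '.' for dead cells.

Answer: O...O
.....
...O.
OO.O.

Derivation:
Hidden generation-0 cells (in order): (1,4), (2,3), (3,4).
A hidden cell only influences target cells in its own 3x3 neighborhood. Try each of the 2^3 = 8 assignments, step the completed generation 0 forward once under B3/S23, and compare with the target:
  (1,4)=. (2,3)=. (3,4)=. -> step gives (2,2)='.' but target has 'O' -> reject
  (1,4)=. (2,3)=. (3,4)=O -> step gives (2,2)='.' but target has 'O' -> reject
  (1,4)=. (2,3)=O (3,4)=. -> step reproduces the target at every cell -> ACCEPT
  (1,4)=. (2,3)=O (3,4)=O -> step gives (2,3)='O' but target has '.' -> reject
  (1,4)=O (2,3)=. (3,4)=. -> step gives (2,2)='.' but target has 'O' -> reject
  (1,4)=O (2,3)=. (3,4)=O -> step gives (2,2)='.' but target has 'O' -> reject
  (1,4)=O (2,3)=O (3,4)=. -> step gives (1,3)='O' but target has '.' -> reject
  (1,4)=O (2,3)=O (3,4)=O -> step gives (1,3)='O' but target has '.' -> reject
Unique solution: (1,4)=dead, (2,3)=live, (3,4)=dead.
Check: live-neighbor counts of every cell in the completed generation 0:
01010
11122
22312
11312
Applying B3/S23 to generation 0 with these counts gives:
.....
.....
..O..
..O..
which matches the target exactly.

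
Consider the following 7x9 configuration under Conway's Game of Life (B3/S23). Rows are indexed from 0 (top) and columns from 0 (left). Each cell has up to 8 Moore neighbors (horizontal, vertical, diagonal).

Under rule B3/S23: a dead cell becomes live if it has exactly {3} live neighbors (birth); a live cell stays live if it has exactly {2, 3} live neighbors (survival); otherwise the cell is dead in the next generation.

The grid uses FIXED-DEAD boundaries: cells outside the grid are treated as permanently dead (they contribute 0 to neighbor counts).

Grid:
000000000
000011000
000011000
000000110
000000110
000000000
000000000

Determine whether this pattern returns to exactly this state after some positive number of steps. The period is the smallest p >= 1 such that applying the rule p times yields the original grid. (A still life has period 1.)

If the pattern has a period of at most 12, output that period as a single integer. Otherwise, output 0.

Simulating and comparing each generation to the original:
Gen 0 (original, given above): 8 live cells
Gen 1: 6 live cells, differs from original
Gen 2: 8 live cells, MATCHES original -> period = 2

Answer: 2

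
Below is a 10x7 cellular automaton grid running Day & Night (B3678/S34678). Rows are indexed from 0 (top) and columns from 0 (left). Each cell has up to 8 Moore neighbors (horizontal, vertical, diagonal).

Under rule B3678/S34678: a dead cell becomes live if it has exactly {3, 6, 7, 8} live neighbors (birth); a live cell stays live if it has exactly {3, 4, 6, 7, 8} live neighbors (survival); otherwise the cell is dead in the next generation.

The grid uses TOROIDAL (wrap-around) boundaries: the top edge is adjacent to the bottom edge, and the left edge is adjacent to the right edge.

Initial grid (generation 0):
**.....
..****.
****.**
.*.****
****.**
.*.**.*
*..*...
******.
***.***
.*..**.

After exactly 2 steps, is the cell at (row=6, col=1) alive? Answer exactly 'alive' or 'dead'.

Answer: alive

Derivation:
Simulating step by step:
Generation 0 (given above): 44 live cells
Generation 1: 43 live cells
.*....*
.*.***.
******.
***.***
***.**.
*****.*
*.*.*..
.*...**
.*.***.
*..***.
Generation 2: 41 live cells
....*.*
.***.*.
.******
*******
****.**
.*.**.*
.**.*..
.*...**
...**..
**.*.*.

Cell (6,1) at generation 2: 1 -> alive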